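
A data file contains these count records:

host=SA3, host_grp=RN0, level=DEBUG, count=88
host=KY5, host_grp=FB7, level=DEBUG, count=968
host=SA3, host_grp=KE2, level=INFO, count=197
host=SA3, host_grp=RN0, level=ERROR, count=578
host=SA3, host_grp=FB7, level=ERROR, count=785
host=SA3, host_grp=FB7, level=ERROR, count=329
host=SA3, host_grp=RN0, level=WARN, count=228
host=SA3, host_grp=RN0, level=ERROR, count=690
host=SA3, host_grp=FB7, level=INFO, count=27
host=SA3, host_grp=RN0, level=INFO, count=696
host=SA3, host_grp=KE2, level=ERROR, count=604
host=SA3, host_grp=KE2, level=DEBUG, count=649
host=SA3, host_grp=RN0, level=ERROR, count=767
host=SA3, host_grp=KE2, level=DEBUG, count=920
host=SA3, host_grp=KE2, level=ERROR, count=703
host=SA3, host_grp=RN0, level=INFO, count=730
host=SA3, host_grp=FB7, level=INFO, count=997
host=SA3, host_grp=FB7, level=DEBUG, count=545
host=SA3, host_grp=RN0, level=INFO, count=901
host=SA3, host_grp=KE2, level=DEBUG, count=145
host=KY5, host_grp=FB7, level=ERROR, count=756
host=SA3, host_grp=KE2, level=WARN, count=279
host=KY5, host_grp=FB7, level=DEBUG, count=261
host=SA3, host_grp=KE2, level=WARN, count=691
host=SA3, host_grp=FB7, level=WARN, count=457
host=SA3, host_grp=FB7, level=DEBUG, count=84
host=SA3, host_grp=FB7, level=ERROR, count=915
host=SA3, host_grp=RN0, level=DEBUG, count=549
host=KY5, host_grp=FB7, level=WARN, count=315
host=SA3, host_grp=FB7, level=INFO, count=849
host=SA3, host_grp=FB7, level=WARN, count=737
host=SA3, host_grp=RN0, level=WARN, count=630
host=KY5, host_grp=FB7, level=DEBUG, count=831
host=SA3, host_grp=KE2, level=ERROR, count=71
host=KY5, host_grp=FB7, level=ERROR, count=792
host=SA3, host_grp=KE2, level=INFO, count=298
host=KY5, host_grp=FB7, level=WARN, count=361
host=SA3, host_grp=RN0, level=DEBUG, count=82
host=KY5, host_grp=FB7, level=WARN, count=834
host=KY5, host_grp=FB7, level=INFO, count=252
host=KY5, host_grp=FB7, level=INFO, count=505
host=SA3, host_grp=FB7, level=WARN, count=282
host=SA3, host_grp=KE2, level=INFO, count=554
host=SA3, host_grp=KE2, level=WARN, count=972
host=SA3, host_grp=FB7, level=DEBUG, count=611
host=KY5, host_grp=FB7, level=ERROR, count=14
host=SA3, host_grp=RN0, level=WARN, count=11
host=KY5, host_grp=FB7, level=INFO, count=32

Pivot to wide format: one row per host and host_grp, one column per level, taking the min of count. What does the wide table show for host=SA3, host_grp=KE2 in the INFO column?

Rows with host=SA3, host_grp=KE2 and level=INFO: count values are 197, 298, 554.
min(197, 298, 554) = 197.

197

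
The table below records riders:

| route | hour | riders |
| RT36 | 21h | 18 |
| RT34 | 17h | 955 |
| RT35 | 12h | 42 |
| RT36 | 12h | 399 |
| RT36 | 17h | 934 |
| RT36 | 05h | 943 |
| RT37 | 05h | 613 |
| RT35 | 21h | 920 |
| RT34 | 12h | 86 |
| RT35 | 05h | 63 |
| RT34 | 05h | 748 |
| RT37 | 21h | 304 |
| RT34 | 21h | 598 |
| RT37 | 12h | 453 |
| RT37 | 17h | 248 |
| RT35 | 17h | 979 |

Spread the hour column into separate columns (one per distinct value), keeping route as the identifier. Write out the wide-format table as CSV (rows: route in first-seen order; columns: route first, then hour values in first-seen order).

Columns: route plus the 4 distinct hour values (21h, 17h, 12h, 05h).
For example, row RT36 column 21h takes riders=18 from the long row (RT36, 21h).

route,21h,17h,12h,05h
RT36,18,934,399,943
RT34,598,955,86,748
RT35,920,979,42,63
RT37,304,248,453,613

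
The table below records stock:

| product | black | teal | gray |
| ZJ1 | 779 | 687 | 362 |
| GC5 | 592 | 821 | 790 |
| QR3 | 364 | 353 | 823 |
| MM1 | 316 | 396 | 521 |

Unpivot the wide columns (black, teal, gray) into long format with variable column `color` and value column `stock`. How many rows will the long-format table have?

4 product values × 3 melted columns = 12 rows.

12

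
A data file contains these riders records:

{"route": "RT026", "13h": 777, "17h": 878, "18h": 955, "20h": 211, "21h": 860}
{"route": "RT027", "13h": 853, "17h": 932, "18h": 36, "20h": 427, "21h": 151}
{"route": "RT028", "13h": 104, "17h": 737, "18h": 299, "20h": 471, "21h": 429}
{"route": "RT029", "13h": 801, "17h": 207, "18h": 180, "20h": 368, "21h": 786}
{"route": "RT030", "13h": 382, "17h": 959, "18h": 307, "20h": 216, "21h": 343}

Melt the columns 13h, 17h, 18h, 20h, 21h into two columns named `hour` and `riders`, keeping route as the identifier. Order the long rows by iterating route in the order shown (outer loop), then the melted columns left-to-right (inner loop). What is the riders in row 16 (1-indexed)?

25 rows total (5 × 5). Row 16: index ⌊(16-1)/5⌋ = 3 into route → RT029; (16-1) mod 5 = 0 into the melted columns → 13h.
So row 16 is (RT029, 13h, 801); riders = 801.

801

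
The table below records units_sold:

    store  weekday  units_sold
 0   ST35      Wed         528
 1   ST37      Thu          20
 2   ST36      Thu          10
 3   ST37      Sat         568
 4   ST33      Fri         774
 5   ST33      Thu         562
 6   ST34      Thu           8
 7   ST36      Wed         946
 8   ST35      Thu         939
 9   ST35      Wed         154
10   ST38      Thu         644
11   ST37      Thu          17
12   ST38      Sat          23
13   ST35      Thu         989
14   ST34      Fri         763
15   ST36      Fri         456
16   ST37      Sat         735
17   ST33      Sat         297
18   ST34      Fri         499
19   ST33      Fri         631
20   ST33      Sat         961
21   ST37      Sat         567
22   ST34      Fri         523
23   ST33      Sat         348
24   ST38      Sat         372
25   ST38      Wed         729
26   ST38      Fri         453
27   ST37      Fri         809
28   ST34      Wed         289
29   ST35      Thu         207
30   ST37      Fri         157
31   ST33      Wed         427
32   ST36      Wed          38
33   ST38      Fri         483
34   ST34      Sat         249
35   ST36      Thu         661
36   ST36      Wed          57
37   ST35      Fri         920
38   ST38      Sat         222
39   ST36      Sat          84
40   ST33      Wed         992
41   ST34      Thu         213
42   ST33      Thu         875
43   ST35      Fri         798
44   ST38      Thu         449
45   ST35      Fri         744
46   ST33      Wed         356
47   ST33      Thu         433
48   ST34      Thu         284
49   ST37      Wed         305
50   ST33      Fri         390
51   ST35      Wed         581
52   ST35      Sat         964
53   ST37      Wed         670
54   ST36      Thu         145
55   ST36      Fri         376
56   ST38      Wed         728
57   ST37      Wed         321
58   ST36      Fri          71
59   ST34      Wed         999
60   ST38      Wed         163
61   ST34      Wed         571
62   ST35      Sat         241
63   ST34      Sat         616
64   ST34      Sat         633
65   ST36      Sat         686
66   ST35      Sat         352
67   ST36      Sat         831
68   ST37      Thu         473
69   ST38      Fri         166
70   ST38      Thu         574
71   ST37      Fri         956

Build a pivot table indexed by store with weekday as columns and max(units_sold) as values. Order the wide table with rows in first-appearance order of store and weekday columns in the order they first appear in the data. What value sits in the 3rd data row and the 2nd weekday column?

661

With rows in first-appearance order of store, row 3 is store=ST36. weekday columns in first-appearance order: Wed, Thu, Sat, Fri; column 2 is Thu.
Long rows with store=ST36, weekday=Thu: max(10, 661, 145) = 661.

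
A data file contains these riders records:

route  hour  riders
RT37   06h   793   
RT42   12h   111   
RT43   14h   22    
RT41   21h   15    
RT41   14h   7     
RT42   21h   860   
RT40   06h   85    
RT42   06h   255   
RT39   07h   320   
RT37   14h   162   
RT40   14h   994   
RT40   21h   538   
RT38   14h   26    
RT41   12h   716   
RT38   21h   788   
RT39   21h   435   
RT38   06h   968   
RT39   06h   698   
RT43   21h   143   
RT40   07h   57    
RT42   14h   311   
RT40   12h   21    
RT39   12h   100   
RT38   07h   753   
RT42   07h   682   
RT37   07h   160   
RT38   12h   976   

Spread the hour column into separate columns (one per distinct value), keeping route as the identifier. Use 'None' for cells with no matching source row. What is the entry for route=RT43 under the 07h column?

None

No long-format row has route=RT43 and hour=07h, so the cell is None.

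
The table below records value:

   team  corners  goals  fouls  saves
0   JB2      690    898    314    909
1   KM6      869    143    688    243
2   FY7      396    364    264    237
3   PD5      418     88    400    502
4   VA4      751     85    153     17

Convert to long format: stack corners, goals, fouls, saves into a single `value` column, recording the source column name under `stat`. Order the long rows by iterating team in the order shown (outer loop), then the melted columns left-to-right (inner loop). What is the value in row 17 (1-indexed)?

20 rows total (5 × 4). Row 17: index ⌊(17-1)/4⌋ = 4 into team → VA4; (17-1) mod 4 = 0 into the melted columns → corners.
So row 17 is (VA4, corners, 751); value = 751.

751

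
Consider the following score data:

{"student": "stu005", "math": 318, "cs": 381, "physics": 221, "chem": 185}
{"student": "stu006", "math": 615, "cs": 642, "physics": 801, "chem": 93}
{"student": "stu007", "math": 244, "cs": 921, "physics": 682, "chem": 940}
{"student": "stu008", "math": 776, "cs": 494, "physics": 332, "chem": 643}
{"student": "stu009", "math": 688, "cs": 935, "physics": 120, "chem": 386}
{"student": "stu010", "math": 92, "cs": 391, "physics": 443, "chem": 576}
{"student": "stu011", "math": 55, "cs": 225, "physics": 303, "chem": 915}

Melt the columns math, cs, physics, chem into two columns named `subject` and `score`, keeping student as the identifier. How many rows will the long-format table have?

7 student values × 4 melted columns = 28 rows.

28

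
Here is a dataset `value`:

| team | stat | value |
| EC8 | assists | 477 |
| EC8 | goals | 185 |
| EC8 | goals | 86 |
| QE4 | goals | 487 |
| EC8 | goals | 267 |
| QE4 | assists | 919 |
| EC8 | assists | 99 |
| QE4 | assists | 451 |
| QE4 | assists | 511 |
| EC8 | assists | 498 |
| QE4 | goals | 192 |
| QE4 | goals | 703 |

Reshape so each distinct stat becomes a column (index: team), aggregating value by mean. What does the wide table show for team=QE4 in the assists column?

627

Rows with team=QE4 and stat=assists: value values are 919, 451, 511.
(919 + 451 + 511) / 3 = 627.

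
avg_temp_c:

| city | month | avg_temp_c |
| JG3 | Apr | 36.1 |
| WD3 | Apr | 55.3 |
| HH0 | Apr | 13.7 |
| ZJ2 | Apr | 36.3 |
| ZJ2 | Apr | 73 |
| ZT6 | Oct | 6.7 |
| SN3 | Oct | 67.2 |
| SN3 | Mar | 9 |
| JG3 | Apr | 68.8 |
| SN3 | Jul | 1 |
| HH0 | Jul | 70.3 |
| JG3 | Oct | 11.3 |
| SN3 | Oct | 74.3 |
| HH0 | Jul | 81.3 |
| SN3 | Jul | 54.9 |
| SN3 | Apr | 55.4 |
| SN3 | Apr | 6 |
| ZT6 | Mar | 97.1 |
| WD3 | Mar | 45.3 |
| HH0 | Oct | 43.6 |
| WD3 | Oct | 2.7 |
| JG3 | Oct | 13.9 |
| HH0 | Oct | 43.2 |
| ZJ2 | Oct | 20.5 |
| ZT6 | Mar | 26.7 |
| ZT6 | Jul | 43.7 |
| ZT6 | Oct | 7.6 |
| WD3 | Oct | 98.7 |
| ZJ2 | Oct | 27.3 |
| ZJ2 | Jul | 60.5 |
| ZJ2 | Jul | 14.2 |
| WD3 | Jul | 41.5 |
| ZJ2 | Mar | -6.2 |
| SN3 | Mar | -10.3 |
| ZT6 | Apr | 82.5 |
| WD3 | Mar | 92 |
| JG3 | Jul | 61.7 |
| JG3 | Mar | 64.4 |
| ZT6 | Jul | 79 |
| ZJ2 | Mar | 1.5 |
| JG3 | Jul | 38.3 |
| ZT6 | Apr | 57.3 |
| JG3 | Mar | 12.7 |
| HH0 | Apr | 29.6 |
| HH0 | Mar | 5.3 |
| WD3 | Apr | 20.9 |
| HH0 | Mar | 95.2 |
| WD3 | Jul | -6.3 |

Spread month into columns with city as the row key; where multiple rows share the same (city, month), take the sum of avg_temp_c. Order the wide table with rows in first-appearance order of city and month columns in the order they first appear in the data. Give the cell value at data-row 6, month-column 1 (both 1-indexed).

61.4

With rows in first-appearance order of city, row 6 is city=SN3. month columns in first-appearance order: Apr, Oct, Mar, Jul; column 1 is Apr.
Long rows with city=SN3, month=Apr: 55.4 + 6 = 61.4.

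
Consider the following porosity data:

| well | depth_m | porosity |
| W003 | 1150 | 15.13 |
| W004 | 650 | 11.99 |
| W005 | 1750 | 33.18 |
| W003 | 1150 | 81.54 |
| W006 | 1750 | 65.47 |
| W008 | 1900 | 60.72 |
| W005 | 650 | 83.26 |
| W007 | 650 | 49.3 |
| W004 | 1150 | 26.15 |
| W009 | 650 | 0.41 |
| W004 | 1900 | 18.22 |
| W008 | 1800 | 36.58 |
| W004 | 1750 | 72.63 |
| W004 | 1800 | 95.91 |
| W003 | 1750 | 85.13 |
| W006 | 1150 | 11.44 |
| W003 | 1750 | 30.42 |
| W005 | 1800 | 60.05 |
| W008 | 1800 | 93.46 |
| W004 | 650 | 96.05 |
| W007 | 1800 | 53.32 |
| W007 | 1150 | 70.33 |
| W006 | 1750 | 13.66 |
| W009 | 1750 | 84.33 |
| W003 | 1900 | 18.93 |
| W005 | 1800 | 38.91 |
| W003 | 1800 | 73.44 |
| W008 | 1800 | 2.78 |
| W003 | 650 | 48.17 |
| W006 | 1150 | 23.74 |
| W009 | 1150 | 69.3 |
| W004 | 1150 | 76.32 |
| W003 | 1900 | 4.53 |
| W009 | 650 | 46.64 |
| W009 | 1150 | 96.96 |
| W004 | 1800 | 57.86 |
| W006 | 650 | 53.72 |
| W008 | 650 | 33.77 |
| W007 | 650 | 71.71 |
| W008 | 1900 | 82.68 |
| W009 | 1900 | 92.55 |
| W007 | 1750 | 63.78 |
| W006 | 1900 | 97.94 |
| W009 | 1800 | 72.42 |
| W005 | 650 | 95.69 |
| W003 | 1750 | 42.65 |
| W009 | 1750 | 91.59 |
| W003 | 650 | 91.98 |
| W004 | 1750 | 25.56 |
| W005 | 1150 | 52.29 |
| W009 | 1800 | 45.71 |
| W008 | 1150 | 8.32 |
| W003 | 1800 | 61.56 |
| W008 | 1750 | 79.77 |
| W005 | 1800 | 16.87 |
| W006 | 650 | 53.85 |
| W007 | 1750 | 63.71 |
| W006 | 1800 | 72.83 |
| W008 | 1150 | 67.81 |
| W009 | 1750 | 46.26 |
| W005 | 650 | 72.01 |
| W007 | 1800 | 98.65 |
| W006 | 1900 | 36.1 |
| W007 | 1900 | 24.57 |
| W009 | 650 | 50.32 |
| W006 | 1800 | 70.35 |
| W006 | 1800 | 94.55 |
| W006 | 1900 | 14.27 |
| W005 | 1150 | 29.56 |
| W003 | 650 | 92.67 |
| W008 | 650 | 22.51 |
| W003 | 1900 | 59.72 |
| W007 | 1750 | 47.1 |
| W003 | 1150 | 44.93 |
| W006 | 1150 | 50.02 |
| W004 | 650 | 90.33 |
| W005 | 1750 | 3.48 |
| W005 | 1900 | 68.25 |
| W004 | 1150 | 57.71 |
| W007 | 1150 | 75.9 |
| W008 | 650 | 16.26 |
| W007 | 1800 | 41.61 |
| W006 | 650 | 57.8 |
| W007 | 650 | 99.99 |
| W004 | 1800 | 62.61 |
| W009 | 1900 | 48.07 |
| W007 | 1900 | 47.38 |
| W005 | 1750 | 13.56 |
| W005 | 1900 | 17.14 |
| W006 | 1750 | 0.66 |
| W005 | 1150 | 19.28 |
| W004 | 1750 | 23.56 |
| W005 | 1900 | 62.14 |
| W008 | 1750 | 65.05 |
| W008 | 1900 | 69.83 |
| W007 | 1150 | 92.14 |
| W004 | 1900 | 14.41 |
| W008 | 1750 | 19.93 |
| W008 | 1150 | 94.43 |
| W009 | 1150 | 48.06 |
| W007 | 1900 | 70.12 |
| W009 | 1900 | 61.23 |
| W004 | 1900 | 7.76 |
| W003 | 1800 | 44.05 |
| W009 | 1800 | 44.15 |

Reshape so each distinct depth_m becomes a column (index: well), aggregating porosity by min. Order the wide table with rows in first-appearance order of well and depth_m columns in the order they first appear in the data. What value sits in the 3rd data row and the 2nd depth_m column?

72.01

With rows in first-appearance order of well, row 3 is well=W005. depth_m columns in first-appearance order: 1150, 650, 1750, 1900, 1800; column 2 is 650.
Long rows with well=W005, depth_m=650: min(83.26, 95.69, 72.01) = 72.01.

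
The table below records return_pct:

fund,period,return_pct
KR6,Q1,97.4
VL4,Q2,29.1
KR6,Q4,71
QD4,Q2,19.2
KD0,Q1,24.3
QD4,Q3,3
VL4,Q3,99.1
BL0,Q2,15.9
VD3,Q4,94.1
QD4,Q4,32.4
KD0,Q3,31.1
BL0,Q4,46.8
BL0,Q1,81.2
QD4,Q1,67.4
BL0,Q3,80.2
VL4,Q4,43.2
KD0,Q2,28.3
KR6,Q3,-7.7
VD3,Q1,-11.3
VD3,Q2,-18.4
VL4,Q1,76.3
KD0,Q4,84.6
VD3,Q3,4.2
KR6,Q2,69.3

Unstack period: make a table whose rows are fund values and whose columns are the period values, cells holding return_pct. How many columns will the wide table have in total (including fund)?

5

1 column for fund plus 4 distinct period values → 5 columns.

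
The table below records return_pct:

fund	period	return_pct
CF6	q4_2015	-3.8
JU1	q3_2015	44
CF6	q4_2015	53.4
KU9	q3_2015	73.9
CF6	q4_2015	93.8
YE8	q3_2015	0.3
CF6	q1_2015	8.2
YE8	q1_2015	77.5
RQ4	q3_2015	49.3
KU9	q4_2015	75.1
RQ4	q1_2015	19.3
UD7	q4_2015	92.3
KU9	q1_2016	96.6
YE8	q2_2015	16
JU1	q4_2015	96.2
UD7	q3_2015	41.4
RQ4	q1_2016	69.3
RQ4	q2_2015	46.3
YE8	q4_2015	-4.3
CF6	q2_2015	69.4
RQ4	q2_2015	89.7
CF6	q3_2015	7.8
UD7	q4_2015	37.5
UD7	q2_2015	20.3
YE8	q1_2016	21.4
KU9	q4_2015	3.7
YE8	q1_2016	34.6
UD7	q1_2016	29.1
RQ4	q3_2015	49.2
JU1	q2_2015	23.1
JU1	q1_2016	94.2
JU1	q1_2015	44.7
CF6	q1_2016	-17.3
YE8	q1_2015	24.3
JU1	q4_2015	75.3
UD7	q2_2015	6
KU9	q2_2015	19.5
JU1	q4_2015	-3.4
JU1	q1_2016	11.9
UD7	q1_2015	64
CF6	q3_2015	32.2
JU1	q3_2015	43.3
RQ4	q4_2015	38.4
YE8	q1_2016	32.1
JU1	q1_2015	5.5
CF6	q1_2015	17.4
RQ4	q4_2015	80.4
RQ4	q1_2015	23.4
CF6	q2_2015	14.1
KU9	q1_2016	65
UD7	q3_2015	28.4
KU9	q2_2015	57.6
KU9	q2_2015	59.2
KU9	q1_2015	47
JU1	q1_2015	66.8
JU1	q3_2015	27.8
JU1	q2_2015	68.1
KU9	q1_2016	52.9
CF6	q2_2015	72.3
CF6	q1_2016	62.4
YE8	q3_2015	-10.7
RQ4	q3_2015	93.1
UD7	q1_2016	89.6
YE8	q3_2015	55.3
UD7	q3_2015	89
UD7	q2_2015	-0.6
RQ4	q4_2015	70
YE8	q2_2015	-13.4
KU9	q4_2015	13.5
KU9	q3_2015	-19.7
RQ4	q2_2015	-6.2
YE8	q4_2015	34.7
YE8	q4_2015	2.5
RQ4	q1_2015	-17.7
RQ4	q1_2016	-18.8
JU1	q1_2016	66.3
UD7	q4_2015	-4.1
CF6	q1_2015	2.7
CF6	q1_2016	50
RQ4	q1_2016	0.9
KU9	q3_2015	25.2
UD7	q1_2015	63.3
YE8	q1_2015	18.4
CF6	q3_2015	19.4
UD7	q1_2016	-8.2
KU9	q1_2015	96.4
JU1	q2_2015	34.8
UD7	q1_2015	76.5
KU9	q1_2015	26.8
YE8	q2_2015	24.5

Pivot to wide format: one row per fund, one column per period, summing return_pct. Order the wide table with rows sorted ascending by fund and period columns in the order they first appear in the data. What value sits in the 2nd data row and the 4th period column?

With rows sorted ascending by fund, row 2 is fund=JU1. period columns in first-appearance order: q4_2015, q3_2015, q1_2015, q1_2016, q2_2015; column 4 is q1_2016.
Long rows with fund=JU1, period=q1_2016: 94.2 + 11.9 + 66.3 = 172.4.

172.4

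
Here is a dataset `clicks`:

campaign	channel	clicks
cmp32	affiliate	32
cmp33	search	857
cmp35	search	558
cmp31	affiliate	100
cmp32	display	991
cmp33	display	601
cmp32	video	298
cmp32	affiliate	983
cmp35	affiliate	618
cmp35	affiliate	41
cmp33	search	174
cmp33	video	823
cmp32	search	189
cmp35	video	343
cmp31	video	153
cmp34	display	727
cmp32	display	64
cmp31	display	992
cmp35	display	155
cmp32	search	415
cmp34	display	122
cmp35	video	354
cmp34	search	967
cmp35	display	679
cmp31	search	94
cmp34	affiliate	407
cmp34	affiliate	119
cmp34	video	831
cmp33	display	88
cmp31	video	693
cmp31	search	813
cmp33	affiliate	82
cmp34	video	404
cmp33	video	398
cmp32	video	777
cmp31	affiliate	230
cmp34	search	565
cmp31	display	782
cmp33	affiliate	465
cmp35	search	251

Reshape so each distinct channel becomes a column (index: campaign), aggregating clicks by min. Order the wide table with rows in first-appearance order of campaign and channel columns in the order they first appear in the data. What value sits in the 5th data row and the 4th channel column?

With rows in first-appearance order of campaign, row 5 is campaign=cmp34. channel columns in first-appearance order: affiliate, search, display, video; column 4 is video.
Long rows with campaign=cmp34, channel=video: min(831, 404) = 404.

404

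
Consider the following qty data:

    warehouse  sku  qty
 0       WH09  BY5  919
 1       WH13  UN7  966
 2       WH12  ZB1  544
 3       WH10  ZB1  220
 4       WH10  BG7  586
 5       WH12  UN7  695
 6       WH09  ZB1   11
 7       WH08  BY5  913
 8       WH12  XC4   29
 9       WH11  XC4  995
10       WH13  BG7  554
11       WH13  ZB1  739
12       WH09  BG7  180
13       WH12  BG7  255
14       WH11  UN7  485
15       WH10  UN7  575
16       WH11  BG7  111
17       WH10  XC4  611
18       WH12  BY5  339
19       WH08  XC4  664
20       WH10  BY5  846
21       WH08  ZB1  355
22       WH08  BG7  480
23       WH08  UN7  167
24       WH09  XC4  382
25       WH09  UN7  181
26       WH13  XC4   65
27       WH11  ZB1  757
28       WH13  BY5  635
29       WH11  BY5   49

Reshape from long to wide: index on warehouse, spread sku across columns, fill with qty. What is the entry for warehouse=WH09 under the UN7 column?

181

Wide layout: rows indexed by warehouse, columns are the 5 distinct sku values (BY5, UN7, ZB1, BG7, XC4).
Cell (warehouse=WH09, sku=UN7) draws from the long row where warehouse=WH09 and sku=UN7, which has qty=181.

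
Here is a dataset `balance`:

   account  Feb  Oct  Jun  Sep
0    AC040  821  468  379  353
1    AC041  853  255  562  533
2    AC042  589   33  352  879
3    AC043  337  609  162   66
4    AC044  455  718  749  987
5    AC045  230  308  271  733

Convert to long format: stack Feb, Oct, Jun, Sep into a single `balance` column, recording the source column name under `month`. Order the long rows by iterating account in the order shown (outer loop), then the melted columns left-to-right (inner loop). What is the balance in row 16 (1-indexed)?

66

24 rows total (6 × 4). Row 16: index ⌊(16-1)/4⌋ = 3 into account → AC043; (16-1) mod 4 = 3 into the melted columns → Sep.
So row 16 is (AC043, Sep, 66); balance = 66.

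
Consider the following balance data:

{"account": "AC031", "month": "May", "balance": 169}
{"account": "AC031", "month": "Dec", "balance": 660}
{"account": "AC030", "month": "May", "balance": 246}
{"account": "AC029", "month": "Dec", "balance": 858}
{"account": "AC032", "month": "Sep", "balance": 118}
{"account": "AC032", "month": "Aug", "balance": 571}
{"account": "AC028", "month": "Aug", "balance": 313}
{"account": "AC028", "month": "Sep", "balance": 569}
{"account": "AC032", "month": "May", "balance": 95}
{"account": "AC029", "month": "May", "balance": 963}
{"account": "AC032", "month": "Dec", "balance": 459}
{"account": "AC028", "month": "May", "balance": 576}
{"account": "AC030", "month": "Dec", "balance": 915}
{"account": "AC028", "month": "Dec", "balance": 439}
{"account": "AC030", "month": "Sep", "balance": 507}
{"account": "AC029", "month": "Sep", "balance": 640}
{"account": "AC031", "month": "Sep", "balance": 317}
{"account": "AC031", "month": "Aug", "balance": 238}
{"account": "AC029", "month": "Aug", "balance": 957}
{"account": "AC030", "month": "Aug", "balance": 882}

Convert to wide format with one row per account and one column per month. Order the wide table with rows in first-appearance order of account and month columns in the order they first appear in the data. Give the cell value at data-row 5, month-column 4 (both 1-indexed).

313

With rows in first-appearance order of account, row 5 is account=AC028. month columns in first-appearance order: May, Dec, Sep, Aug; column 4 is Aug.
Long rows with account=AC028, month=Aug: balance = 313.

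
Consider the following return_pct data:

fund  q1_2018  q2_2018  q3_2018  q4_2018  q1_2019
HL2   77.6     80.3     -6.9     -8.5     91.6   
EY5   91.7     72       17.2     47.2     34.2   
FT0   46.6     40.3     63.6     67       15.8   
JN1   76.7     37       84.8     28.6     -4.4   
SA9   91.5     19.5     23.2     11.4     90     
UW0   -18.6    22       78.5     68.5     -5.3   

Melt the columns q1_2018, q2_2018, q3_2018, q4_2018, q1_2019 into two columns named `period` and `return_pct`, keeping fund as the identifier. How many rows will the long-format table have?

6 fund values × 5 melted columns = 30 rows.

30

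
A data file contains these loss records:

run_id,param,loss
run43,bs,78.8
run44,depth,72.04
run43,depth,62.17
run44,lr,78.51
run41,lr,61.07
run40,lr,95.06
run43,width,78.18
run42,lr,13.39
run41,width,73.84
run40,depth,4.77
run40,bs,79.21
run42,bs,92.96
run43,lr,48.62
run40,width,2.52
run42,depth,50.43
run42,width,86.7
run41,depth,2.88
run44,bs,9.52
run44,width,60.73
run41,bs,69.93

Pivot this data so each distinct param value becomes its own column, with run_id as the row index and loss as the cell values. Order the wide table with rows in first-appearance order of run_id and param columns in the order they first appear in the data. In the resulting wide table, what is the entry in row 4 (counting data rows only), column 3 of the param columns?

With rows in first-appearance order of run_id, row 4 is run_id=run40. param columns in first-appearance order: bs, depth, lr, width; column 3 is lr.
Long rows with run_id=run40, param=lr: loss = 95.06.

95.06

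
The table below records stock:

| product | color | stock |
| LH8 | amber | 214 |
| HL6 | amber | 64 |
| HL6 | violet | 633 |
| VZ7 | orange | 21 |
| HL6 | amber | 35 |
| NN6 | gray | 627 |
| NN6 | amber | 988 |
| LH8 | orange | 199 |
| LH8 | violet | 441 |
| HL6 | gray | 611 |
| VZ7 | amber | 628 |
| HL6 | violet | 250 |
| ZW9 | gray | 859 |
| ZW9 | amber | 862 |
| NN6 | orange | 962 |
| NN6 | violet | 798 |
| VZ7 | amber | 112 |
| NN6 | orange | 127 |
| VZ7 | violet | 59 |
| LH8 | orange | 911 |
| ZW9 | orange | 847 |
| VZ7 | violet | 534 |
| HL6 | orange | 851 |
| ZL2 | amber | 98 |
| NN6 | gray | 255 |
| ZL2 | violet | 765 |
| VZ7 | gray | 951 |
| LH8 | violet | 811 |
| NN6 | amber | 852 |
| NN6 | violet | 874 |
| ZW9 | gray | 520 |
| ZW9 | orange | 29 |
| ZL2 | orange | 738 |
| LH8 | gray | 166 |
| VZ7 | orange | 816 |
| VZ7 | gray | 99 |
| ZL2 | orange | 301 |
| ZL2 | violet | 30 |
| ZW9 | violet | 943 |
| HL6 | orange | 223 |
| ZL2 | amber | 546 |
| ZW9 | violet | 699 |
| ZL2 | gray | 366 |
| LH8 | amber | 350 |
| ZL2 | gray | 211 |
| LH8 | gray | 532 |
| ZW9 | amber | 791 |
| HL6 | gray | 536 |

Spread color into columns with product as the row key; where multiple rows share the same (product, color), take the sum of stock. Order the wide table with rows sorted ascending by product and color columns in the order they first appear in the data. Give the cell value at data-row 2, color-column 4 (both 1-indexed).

698

With rows sorted ascending by product, row 2 is product=LH8. color columns in first-appearance order: amber, violet, orange, gray; column 4 is gray.
Long rows with product=LH8, color=gray: 166 + 532 = 698.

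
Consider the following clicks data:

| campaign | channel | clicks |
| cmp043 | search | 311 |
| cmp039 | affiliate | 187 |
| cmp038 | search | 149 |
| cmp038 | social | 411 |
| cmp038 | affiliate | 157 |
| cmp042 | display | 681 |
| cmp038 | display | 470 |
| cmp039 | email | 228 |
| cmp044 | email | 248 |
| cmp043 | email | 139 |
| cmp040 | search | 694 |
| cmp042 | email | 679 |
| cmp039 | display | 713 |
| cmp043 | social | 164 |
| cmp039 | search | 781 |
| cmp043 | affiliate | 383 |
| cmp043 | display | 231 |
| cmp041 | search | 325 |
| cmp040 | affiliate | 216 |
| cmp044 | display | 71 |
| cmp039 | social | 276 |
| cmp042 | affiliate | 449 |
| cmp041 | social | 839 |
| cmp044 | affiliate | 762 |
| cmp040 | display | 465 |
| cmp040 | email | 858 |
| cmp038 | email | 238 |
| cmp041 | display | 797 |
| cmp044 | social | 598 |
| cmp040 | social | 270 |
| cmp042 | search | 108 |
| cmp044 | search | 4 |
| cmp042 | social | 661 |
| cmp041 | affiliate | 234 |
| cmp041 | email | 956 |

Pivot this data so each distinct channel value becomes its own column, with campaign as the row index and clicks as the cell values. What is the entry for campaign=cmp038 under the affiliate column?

Wide layout: rows indexed by campaign, columns are the 5 distinct channel values (search, affiliate, social, display, email).
Cell (campaign=cmp038, channel=affiliate) draws from the long row where campaign=cmp038 and channel=affiliate, which has clicks=157.

157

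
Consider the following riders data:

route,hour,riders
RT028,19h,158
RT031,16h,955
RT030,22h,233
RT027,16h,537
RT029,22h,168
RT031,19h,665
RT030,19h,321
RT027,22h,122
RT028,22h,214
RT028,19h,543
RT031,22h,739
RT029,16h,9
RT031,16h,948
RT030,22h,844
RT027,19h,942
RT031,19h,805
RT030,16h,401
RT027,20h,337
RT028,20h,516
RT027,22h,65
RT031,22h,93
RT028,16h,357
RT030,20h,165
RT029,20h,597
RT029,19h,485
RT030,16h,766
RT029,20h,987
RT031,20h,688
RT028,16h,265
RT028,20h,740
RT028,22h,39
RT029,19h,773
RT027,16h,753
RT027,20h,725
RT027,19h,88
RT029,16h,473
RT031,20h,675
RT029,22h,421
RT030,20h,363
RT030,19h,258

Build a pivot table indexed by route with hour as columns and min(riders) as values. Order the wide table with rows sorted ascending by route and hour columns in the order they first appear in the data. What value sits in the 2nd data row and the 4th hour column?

With rows sorted ascending by route, row 2 is route=RT028. hour columns in first-appearance order: 19h, 16h, 22h, 20h; column 4 is 20h.
Long rows with route=RT028, hour=20h: min(516, 740) = 516.

516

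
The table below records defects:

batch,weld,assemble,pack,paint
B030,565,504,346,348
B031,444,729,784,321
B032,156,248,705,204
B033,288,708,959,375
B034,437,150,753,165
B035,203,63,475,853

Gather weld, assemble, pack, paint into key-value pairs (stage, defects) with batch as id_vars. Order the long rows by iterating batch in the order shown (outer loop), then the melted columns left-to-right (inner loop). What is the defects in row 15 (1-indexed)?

959

24 rows total (6 × 4). Row 15: index ⌊(15-1)/4⌋ = 3 into batch → B033; (15-1) mod 4 = 2 into the melted columns → pack.
So row 15 is (B033, pack, 959); defects = 959.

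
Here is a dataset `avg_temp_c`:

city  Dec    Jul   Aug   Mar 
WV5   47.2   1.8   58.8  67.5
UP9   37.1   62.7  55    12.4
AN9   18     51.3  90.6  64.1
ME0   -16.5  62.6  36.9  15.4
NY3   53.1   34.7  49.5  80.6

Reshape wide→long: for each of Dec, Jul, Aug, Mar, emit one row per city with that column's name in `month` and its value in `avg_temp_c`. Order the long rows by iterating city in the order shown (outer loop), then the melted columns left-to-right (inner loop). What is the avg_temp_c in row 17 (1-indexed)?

20 rows total (5 × 4). Row 17: index ⌊(17-1)/4⌋ = 4 into city → NY3; (17-1) mod 4 = 0 into the melted columns → Dec.
So row 17 is (NY3, Dec, 53.1); avg_temp_c = 53.1.

53.1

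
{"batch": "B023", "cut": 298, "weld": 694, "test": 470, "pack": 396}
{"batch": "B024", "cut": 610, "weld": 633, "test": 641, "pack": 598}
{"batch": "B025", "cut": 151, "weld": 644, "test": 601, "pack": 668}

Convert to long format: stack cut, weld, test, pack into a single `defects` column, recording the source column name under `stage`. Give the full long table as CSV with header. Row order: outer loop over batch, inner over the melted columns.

Each (batch, column) pair becomes one row: 3 × 4 = 12 rows.
For example, (B023, cut) → defects=298.

batch,stage,defects
B023,cut,298
B023,weld,694
B023,test,470
B023,pack,396
B024,cut,610
B024,weld,633
B024,test,641
B024,pack,598
B025,cut,151
B025,weld,644
B025,test,601
B025,pack,668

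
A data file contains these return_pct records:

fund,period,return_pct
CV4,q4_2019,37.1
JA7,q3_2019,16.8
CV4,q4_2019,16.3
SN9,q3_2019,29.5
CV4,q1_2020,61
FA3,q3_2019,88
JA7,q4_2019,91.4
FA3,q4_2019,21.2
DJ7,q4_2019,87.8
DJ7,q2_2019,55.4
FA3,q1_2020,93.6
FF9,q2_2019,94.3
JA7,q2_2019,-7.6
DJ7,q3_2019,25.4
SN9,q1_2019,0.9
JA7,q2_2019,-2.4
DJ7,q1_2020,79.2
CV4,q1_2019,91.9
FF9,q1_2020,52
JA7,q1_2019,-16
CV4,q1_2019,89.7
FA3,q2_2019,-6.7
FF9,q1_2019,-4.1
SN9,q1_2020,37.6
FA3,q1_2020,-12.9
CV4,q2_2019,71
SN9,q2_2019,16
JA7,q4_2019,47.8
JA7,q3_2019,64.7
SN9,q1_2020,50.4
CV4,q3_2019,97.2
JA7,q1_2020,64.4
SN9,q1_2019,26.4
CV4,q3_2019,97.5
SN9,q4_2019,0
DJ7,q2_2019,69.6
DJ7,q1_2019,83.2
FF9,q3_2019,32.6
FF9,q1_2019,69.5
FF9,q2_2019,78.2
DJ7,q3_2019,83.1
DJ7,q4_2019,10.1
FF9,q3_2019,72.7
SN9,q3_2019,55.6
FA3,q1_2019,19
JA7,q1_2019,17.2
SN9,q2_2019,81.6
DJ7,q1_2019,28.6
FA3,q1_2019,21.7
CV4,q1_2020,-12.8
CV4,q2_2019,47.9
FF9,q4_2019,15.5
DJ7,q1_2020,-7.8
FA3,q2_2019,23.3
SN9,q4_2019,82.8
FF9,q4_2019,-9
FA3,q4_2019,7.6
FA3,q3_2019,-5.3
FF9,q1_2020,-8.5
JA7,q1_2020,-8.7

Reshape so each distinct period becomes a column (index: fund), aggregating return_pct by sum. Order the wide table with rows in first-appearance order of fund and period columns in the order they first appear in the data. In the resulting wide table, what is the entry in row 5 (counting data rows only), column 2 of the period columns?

108.5

With rows in first-appearance order of fund, row 5 is fund=DJ7. period columns in first-appearance order: q4_2019, q3_2019, q1_2020, q2_2019, q1_2019; column 2 is q3_2019.
Long rows with fund=DJ7, period=q3_2019: 25.4 + 83.1 = 108.5.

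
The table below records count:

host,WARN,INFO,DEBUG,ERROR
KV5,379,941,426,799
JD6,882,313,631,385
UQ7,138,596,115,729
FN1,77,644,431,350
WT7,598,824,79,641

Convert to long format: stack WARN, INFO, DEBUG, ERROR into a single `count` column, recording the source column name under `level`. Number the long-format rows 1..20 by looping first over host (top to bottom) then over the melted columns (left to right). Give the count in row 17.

598

20 rows total (5 × 4). Row 17: index ⌊(17-1)/4⌋ = 4 into host → WT7; (17-1) mod 4 = 0 into the melted columns → WARN.
So row 17 is (WT7, WARN, 598); count = 598.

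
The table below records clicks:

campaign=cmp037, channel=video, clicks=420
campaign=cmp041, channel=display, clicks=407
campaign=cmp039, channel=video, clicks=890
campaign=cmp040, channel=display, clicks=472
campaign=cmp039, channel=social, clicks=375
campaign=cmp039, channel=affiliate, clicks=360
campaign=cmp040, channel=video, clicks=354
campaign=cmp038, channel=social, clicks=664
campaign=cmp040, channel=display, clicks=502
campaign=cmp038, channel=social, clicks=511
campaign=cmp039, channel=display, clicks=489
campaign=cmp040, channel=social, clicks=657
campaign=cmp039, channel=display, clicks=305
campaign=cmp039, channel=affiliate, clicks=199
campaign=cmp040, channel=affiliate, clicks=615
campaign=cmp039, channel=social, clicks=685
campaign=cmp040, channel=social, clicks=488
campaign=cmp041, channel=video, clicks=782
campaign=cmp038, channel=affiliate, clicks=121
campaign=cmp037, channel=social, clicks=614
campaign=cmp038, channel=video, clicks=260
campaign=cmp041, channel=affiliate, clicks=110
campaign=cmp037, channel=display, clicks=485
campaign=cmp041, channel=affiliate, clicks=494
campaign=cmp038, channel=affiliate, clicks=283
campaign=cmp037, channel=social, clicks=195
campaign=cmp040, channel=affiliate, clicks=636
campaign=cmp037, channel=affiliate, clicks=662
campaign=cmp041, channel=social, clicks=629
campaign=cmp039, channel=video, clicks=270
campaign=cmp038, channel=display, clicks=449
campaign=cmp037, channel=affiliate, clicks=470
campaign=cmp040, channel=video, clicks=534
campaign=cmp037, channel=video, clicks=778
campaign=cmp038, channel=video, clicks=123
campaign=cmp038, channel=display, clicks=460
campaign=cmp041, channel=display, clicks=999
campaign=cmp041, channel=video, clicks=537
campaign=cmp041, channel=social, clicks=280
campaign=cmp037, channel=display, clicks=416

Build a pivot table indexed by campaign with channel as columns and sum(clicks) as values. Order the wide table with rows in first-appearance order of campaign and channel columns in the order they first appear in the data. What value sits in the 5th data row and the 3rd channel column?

With rows in first-appearance order of campaign, row 5 is campaign=cmp038. channel columns in first-appearance order: video, display, social, affiliate; column 3 is social.
Long rows with campaign=cmp038, channel=social: 664 + 511 = 1175.

1175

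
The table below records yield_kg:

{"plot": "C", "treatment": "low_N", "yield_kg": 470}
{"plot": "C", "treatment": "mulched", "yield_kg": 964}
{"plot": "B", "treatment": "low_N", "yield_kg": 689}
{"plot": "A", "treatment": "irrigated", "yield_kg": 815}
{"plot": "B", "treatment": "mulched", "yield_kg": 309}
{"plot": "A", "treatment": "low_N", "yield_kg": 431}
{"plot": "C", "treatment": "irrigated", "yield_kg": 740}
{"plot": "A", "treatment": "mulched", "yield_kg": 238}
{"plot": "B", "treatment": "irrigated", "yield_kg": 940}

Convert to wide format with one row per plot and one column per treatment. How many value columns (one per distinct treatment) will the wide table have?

3 distinct treatment values: low_N, mulched, irrigated.

3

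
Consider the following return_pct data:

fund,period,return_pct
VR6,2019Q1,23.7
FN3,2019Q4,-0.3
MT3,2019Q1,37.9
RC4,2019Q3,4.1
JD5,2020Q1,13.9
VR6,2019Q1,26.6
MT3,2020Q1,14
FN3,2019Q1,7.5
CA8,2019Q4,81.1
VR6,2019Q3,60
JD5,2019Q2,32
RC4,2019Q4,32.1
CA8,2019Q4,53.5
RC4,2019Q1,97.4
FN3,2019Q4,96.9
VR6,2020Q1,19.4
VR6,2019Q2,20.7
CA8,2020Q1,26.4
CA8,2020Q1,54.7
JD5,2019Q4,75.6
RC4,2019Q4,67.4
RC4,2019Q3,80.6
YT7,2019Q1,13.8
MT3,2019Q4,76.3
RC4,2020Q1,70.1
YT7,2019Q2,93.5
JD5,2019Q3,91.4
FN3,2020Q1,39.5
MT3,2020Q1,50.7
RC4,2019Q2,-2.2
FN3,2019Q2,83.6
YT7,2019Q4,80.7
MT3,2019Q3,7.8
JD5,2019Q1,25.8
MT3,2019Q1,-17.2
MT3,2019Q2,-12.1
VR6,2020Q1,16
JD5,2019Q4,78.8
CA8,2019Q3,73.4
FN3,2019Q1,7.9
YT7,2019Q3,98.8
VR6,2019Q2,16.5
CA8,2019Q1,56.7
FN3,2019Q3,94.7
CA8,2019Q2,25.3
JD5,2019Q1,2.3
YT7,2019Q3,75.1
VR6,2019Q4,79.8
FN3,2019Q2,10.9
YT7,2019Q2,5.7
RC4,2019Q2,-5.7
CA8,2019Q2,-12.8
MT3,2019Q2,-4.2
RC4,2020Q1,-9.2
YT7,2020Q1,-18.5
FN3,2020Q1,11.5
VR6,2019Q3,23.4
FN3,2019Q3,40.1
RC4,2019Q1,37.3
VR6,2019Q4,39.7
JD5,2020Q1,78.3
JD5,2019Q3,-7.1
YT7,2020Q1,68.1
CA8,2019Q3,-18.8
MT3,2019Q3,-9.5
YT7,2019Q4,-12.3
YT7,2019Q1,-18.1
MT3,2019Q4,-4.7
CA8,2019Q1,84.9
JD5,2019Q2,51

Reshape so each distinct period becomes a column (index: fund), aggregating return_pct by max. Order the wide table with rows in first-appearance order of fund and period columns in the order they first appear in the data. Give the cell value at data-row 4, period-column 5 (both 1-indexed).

-2.2

With rows in first-appearance order of fund, row 4 is fund=RC4. period columns in first-appearance order: 2019Q1, 2019Q4, 2019Q3, 2020Q1, 2019Q2; column 5 is 2019Q2.
Long rows with fund=RC4, period=2019Q2: max(-2.2, -5.7) = -2.2.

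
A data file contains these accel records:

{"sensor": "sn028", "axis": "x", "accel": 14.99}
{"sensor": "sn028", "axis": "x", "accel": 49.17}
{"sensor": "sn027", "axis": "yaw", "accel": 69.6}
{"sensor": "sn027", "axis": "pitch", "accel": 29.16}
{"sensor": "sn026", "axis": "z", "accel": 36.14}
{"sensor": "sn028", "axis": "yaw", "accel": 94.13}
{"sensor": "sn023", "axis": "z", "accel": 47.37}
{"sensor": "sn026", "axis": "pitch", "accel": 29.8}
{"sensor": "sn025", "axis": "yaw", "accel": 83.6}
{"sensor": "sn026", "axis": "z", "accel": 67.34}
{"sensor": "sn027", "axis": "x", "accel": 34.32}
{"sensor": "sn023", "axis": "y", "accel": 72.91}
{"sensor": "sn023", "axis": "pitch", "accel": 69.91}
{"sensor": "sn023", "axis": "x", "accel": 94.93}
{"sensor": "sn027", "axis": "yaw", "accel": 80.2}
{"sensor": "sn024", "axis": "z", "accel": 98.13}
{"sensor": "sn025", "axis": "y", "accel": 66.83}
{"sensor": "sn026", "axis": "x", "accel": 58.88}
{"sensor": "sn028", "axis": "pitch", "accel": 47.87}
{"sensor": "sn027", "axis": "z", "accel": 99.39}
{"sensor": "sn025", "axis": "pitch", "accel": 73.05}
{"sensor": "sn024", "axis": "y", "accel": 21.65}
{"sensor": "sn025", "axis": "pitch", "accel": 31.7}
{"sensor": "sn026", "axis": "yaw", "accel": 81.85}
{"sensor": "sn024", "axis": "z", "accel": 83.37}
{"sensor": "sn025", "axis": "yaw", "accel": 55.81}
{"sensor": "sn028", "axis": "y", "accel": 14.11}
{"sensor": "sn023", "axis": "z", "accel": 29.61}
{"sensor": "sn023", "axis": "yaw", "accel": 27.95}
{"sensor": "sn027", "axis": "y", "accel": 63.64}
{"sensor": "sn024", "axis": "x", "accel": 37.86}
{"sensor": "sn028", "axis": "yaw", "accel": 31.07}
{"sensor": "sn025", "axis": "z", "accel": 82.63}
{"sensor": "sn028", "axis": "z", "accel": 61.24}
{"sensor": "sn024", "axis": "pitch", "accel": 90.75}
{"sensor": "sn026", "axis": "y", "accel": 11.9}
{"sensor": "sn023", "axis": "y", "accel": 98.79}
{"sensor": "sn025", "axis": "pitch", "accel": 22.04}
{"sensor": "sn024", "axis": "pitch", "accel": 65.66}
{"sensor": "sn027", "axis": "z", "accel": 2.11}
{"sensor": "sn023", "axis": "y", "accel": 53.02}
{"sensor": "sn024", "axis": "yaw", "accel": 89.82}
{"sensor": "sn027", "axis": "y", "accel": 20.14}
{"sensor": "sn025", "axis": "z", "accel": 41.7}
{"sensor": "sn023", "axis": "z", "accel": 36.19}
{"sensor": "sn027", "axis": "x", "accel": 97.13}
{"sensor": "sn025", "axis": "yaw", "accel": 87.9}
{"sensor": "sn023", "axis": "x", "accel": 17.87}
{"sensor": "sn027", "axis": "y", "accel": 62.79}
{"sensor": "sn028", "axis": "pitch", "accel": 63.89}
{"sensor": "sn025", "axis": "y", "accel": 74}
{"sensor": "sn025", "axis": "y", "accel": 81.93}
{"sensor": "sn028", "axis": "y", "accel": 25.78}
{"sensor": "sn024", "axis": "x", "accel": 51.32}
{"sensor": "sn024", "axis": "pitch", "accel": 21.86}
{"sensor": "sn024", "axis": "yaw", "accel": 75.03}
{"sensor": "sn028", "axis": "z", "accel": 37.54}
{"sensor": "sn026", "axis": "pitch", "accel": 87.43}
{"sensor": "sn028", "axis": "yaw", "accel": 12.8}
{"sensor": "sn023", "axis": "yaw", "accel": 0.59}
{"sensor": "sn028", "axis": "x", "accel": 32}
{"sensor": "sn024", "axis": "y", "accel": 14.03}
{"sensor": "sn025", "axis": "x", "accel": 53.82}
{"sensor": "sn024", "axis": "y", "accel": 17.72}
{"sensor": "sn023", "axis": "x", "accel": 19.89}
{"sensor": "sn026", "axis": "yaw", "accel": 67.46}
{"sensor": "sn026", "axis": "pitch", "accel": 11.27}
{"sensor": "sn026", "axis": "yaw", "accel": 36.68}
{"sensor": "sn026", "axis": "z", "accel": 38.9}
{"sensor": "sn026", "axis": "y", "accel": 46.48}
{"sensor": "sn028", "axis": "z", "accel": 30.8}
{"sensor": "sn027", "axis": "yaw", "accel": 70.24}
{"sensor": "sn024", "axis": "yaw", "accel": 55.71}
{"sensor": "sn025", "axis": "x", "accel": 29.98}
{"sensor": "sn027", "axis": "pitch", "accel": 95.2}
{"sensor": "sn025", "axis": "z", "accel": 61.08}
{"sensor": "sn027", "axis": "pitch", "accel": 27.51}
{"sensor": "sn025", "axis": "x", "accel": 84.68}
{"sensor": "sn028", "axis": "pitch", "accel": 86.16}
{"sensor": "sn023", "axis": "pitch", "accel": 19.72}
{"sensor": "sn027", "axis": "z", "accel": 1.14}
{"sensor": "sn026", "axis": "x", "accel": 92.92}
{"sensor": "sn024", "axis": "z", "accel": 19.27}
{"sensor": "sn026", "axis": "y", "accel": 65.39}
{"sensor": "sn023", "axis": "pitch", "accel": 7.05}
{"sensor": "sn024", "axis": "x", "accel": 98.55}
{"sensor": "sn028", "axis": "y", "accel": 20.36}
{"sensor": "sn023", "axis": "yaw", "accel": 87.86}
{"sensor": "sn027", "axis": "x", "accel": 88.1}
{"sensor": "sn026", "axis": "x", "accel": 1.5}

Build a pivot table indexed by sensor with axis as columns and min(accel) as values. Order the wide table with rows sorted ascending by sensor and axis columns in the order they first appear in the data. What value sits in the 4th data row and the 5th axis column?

11.9

With rows sorted ascending by sensor, row 4 is sensor=sn026. axis columns in first-appearance order: x, yaw, pitch, z, y; column 5 is y.
Long rows with sensor=sn026, axis=y: min(11.9, 46.48, 65.39) = 11.9.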